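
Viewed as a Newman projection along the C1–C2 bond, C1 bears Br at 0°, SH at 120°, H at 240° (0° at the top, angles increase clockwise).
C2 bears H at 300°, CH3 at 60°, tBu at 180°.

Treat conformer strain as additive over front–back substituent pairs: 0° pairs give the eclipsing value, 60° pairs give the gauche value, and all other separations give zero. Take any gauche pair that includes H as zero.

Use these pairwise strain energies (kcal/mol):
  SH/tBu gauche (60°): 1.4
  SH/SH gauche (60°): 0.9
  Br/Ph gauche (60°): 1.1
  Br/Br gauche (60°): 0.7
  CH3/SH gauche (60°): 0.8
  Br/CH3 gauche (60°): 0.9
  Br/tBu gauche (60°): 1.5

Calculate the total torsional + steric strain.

This conformer (staggered): Br(0°)/CH3(60°) gauche 0.9; SH(120°)/CH3(60°) gauche 0.8; SH(120°)/tBu(180°) gauche 1.4 → 3.1 kcal/mol.

3.1 kcal/mol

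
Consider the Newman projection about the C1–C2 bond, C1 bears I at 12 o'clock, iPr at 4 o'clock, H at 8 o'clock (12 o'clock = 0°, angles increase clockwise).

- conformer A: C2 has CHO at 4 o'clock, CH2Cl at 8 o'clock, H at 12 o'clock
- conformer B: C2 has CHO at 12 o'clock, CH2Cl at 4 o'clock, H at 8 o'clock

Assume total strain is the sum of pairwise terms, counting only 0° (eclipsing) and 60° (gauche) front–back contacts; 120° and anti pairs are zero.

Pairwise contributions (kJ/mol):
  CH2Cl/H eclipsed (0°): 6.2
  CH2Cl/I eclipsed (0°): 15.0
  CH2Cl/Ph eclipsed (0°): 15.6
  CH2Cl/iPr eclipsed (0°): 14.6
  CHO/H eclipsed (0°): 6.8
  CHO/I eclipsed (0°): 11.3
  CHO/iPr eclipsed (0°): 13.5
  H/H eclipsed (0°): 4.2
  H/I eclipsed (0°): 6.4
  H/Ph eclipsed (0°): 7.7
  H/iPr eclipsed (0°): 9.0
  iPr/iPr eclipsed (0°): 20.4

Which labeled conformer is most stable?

A

A (eclipsed): I(0°)/H(0°) eclipsed 6.4; iPr(120°)/CHO(120°) eclipsed 13.5; H(240°)/CH2Cl(240°) eclipsed 6.2 → 26.1 kJ/mol.
B (eclipsed): I(0°)/CHO(0°) eclipsed 11.3; iPr(120°)/CH2Cl(120°) eclipsed 14.6; H(240°)/H(240°) eclipsed 4.2 → 30.1 kJ/mol.
A has the lowest total (26.1 kJ/mol).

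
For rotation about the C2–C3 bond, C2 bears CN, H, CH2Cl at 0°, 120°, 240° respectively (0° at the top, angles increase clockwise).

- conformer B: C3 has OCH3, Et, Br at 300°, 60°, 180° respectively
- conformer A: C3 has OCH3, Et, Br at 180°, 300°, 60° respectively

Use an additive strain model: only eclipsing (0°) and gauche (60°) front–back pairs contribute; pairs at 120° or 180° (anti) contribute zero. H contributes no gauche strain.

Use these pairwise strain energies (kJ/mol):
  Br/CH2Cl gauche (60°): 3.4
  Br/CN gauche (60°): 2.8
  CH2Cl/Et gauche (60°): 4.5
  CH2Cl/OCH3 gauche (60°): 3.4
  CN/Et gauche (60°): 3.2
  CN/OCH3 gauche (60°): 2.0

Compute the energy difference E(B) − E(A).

-1.9 kJ/mol

B is staggered. CN at 0° is gauche with OCH3 at 300° (2.0); CN at 0° is gauche with Et at 60° (3.2); CH2Cl at 240° is gauche with OCH3 at 300° (3.4); CH2Cl at 240° is gauche with Br at 180° (3.4). Total 12.0 kJ/mol.
A is staggered. CN at 0° is gauche with Et at 300° (3.2); CN at 0° is gauche with Br at 60° (2.8); CH2Cl at 240° is gauche with OCH3 at 180° (3.4); CH2Cl at 240° is gauche with Et at 300° (4.5). Total 13.9 kJ/mol.
E(B) − E(A) = 12.0 − 13.9 = -1.9 kJ/mol.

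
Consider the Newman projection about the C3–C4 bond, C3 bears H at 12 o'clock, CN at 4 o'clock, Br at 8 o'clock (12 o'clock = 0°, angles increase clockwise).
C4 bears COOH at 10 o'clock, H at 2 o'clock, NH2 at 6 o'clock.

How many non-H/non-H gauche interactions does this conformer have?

Non-H gauche pairs: CN(120°)/NH2(180°); Br(240°)/COOH(300°); Br(240°)/NH2(180°) — 3 interactions.

3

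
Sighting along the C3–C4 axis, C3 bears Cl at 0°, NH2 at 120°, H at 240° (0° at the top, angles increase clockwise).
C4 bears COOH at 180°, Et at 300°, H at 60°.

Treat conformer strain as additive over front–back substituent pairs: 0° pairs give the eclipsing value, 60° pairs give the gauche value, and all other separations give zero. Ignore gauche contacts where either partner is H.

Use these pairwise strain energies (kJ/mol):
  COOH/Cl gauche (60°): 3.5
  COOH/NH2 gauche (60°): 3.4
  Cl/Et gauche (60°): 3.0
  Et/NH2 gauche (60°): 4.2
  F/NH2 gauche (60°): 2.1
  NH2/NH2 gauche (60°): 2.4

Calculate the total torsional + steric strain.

This conformer (staggered): Cl–Et gauche, NH2–COOH gauche; 3.0 + 3.4 = 6.4 kJ/mol.

6.4 kJ/mol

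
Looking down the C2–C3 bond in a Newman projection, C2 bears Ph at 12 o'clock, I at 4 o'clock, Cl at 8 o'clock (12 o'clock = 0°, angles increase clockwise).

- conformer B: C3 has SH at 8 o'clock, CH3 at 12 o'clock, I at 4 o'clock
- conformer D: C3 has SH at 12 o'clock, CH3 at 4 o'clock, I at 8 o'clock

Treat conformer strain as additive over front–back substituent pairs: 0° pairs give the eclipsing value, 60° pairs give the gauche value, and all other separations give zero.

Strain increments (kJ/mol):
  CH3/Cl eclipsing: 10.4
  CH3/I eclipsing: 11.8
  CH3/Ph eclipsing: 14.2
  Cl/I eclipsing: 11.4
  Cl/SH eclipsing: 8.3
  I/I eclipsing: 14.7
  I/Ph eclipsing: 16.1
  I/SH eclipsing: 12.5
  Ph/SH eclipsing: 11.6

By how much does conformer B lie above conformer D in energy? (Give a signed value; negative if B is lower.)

B is eclipsed. Ph at 0° is eclipsed with CH3 at 0° (14.2); I at 120° is eclipsed with I at 120° (14.7); Cl at 240° is eclipsed with SH at 240° (8.3). Total 37.2 kJ/mol.
D is eclipsed. Ph at 0° is eclipsed with SH at 0° (11.6); I at 120° is eclipsed with CH3 at 120° (11.8); Cl at 240° is eclipsed with I at 240° (11.4). Total 34.8 kJ/mol.
E(B) − E(D) = 37.2 − 34.8 = +2.4 kJ/mol.

+2.4 kJ/mol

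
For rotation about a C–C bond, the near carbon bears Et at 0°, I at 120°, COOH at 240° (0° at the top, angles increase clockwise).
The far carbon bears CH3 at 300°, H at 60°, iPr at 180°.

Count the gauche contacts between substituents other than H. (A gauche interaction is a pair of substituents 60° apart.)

Non-H gauche pairs: Et(0°)/CH3(300°); I(120°)/iPr(180°); COOH(240°)/CH3(300°); COOH(240°)/iPr(180°) — 4 interactions.

4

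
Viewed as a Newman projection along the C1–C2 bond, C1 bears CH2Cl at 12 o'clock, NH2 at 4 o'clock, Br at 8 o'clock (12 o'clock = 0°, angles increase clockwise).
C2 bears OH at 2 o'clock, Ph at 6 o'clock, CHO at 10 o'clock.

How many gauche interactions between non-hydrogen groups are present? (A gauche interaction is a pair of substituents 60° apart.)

Non-H gauche pairs: CH2Cl(0°)/OH(60°); CH2Cl(0°)/CHO(300°); NH2(120°)/OH(60°); NH2(120°)/Ph(180°); Br(240°)/Ph(180°); Br(240°)/CHO(300°) — 6 interactions.

6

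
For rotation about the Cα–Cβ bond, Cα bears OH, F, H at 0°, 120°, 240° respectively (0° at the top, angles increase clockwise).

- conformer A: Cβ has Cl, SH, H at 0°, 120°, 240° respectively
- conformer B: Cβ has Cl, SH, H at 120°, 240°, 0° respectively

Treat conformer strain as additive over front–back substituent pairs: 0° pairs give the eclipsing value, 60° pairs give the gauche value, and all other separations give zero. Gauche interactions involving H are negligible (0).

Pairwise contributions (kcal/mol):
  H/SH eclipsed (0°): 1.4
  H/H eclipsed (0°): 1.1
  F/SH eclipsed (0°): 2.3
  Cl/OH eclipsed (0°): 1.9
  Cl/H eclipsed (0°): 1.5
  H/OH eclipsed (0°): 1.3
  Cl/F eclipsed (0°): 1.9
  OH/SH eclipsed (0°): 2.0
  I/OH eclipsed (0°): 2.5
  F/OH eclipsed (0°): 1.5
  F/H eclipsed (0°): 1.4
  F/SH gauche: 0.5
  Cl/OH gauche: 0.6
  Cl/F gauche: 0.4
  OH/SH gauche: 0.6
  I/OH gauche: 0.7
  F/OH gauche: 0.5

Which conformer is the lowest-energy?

B

A (eclipsed): OH(0°)/Cl(0°) eclipsed 1.9; F(120°)/SH(120°) eclipsed 2.3; H(240°)/H(240°) eclipsed 1.1 → 5.3 kcal/mol.
B (eclipsed): OH(0°)/H(0°) eclipsed 1.3; F(120°)/Cl(120°) eclipsed 1.9; H(240°)/SH(240°) eclipsed 1.4 → 4.6 kcal/mol.
B has the lowest total (4.6 kcal/mol).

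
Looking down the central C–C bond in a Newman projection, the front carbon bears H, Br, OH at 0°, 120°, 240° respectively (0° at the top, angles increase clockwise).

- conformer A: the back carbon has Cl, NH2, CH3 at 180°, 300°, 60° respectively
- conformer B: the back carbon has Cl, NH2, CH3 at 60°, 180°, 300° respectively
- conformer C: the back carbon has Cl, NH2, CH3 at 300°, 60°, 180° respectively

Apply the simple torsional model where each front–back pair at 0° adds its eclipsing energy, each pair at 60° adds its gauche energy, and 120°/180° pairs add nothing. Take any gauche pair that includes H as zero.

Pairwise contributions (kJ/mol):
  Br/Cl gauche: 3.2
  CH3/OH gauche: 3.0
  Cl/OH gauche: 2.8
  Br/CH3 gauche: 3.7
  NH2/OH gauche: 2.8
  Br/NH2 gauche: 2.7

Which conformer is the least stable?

A

A (staggered): Br(120°)/Cl(180°) gauche 3.2; Br(120°)/CH3(60°) gauche 3.7; OH(240°)/Cl(180°) gauche 2.8; OH(240°)/NH2(300°) gauche 2.8 → 12.5 kJ/mol.
B (staggered): Br(120°)/Cl(60°) gauche 3.2; Br(120°)/NH2(180°) gauche 2.7; OH(240°)/NH2(180°) gauche 2.8; OH(240°)/CH3(300°) gauche 3.0 → 11.7 kJ/mol.
C (staggered): Br(120°)/NH2(60°) gauche 2.7; Br(120°)/CH3(180°) gauche 3.7; OH(240°)/Cl(300°) gauche 2.8; OH(240°)/CH3(180°) gauche 3.0 → 12.2 kJ/mol.
A has the highest total (12.5 kJ/mol).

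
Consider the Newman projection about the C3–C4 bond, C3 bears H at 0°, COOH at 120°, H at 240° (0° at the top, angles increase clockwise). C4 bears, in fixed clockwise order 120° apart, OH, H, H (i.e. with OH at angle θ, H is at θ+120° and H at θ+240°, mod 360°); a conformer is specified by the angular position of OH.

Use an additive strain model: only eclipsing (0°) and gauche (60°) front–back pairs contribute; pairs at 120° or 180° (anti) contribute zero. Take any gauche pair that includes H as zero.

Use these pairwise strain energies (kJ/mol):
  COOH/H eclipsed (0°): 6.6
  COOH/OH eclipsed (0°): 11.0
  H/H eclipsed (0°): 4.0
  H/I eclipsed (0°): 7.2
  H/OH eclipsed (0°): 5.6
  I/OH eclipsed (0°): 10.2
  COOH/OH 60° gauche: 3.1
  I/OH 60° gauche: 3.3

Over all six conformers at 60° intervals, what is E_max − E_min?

19.0 kJ/mol

OH at 0° (eclipsed): H(0°)/OH(0°) eclipsed 5.6; COOH(120°)/H(120°) eclipsed 6.6; H(240°)/H(240°) eclipsed 4.0 → 16.2 kJ/mol.
OH at 60° (staggered): COOH(120°)/OH(60°) gauche 3.1 → 3.1 kJ/mol.
OH at 120° (eclipsed): H(0°)/H(0°) eclipsed 4.0; COOH(120°)/OH(120°) eclipsed 11.0; H(240°)/H(240°) eclipsed 4.0 → 19.0 kJ/mol.
OH at 180° (staggered): COOH(120°)/OH(180°) gauche 3.1 → 3.1 kJ/mol.
OH at 240° (eclipsed): H(0°)/H(0°) eclipsed 4.0; COOH(120°)/H(120°) eclipsed 6.6; H(240°)/OH(240°) eclipsed 5.6 → 16.2 kJ/mol.
OH at 300° (staggered): no non-H gauche contacts → 0.0 kJ/mol.
Max at 120° (19.0 kJ/mol), min at 300° (0.0 kJ/mol); barrier = 19.0 kJ/mol.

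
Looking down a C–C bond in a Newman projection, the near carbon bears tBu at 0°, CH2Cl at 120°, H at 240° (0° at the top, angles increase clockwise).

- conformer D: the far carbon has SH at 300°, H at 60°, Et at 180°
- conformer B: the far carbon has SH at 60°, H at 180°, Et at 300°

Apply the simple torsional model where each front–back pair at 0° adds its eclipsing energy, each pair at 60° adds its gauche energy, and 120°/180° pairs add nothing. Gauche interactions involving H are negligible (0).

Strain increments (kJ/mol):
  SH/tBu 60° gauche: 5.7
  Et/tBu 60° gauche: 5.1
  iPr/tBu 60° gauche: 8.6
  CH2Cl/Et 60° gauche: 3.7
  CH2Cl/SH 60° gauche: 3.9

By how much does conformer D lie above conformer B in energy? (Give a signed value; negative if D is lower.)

D (staggered): tBu(0°)/SH(300°) gauche 5.7; CH2Cl(120°)/Et(180°) gauche 3.7 → 9.4 kJ/mol.
B (staggered): tBu(0°)/SH(60°) gauche 5.7; tBu(0°)/Et(300°) gauche 5.1; CH2Cl(120°)/SH(60°) gauche 3.9 → 14.7 kJ/mol.
E(D) − E(B) = 9.4 − 14.7 = -5.3 kJ/mol.

-5.3 kJ/mol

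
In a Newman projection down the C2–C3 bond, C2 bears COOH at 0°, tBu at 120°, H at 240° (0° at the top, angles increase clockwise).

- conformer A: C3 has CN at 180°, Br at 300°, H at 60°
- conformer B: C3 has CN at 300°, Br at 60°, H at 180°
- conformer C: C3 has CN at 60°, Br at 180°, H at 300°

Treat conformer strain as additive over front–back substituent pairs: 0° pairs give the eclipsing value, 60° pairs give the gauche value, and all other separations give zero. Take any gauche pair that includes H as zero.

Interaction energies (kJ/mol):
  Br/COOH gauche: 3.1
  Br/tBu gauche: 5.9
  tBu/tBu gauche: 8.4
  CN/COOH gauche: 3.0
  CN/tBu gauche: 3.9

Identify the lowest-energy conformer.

A

A is staggered. COOH at 0° is gauche with Br at 300° (3.1); tBu at 120° is gauche with CN at 180° (3.9). Total 7.0 kJ/mol.
B is staggered. COOH at 0° is gauche with CN at 300° (3.0); COOH at 0° is gauche with Br at 60° (3.1); tBu at 120° is gauche with Br at 60° (5.9). Total 12.0 kJ/mol.
C is staggered. COOH at 0° is gauche with CN at 60° (3.0); tBu at 120° is gauche with CN at 60° (3.9); tBu at 120° is gauche with Br at 180° (5.9). Total 12.8 kJ/mol.
A has the lowest total (7.0 kJ/mol).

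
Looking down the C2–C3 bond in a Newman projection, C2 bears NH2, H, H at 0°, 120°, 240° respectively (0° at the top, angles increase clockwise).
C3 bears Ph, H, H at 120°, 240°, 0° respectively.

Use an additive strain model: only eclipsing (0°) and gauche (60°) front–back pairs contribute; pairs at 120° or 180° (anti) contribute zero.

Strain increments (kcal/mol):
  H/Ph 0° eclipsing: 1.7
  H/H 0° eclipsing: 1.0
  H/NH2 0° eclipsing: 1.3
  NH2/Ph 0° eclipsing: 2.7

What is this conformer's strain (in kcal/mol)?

This conformer is eclipsed. NH2 at 0° is eclipsed with H at 0° (1.3); H at 120° is eclipsed with Ph at 120° (1.7); H at 240° is eclipsed with H at 240° (1.0). Total 4.0 kcal/mol.

4.0 kcal/mol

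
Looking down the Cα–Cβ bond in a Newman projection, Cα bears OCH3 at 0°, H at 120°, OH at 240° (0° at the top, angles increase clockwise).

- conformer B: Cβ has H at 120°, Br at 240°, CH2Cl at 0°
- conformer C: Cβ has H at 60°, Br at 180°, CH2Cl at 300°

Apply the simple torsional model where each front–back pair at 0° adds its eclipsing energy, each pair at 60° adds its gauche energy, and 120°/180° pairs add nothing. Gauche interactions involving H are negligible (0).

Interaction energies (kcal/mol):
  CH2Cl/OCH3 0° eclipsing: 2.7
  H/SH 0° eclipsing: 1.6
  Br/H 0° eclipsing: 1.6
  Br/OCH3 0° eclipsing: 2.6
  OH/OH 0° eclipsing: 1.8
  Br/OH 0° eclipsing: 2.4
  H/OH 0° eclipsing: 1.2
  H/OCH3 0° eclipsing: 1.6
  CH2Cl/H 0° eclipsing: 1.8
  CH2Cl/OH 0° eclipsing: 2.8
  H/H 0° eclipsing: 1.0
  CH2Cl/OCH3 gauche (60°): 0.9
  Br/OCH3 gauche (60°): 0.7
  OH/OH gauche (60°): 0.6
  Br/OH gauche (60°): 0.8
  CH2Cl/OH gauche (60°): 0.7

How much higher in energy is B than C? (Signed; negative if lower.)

+3.7 kcal/mol

B (eclipsed): OCH3(0°)/CH2Cl(0°) eclipsed 2.7; H(120°)/H(120°) eclipsed 1.0; OH(240°)/Br(240°) eclipsed 2.4 → 6.1 kcal/mol.
C (staggered): OCH3(0°)/CH2Cl(300°) gauche 0.9; OH(240°)/Br(180°) gauche 0.8; OH(240°)/CH2Cl(300°) gauche 0.7 → 2.4 kcal/mol.
E(B) − E(C) = 6.1 − 2.4 = +3.7 kcal/mol.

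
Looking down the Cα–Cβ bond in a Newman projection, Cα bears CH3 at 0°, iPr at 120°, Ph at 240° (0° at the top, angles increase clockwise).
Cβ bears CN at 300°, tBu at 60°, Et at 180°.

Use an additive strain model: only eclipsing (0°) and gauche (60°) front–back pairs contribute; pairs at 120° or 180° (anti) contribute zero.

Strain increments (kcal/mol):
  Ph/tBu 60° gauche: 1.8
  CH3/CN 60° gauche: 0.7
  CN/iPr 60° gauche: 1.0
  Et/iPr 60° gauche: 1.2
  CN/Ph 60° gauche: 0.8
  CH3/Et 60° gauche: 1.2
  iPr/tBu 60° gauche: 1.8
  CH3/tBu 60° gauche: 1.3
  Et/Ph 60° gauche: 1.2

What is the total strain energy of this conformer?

This conformer (staggered): CH3(0°)/CN(300°) gauche 0.7; CH3(0°)/tBu(60°) gauche 1.3; iPr(120°)/tBu(60°) gauche 1.8; iPr(120°)/Et(180°) gauche 1.2; Ph(240°)/CN(300°) gauche 0.8; Ph(240°)/Et(180°) gauche 1.2 → 7.0 kcal/mol.

7.0 kcal/mol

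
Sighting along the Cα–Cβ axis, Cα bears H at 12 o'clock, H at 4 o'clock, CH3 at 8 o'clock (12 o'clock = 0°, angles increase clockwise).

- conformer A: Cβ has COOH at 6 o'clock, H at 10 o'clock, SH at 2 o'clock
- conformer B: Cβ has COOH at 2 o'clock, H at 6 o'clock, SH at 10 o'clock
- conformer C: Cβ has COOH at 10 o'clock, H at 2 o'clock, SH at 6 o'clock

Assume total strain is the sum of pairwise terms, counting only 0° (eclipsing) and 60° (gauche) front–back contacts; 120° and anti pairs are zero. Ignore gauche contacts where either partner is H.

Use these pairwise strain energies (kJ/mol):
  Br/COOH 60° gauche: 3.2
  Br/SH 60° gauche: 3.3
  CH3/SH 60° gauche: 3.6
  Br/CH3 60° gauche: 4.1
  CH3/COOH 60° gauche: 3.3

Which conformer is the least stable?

C

A (staggered): CH3(240°)/COOH(180°) gauche 3.3 → 3.3 kJ/mol.
B (staggered): CH3(240°)/SH(300°) gauche 3.6 → 3.6 kJ/mol.
C (staggered): CH3(240°)/COOH(300°) gauche 3.3; CH3(240°)/SH(180°) gauche 3.6 → 6.9 kJ/mol.
C has the highest total (6.9 kJ/mol).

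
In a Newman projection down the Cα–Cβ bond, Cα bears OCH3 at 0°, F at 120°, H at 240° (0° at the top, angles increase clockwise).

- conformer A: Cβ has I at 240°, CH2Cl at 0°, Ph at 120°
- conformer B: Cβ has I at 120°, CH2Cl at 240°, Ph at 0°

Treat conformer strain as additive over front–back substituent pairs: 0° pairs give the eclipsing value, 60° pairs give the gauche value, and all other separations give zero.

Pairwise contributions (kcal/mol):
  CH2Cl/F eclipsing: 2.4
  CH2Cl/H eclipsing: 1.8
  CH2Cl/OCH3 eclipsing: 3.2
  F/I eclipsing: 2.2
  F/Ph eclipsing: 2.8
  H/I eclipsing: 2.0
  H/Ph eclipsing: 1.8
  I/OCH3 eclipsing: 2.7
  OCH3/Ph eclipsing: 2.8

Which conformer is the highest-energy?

A

A is eclipsed. OCH3 at 0° is eclipsed with CH2Cl at 0° (3.2); F at 120° is eclipsed with Ph at 120° (2.8); H at 240° is eclipsed with I at 240° (2.0). Total 8.0 kcal/mol.
B is eclipsed. OCH3 at 0° is eclipsed with Ph at 0° (2.8); F at 120° is eclipsed with I at 120° (2.2); H at 240° is eclipsed with CH2Cl at 240° (1.8). Total 6.8 kcal/mol.
A has the highest total (8.0 kcal/mol).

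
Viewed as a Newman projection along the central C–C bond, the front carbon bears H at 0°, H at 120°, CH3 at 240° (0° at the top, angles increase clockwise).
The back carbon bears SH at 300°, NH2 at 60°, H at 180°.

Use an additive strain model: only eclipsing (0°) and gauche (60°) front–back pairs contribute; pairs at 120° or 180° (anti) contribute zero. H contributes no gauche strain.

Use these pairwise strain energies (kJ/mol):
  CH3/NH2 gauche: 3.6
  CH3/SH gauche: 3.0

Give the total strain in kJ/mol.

3.0 kJ/mol

This conformer (staggered): CH3–SH gauche; 3.0 = 3.0 kJ/mol.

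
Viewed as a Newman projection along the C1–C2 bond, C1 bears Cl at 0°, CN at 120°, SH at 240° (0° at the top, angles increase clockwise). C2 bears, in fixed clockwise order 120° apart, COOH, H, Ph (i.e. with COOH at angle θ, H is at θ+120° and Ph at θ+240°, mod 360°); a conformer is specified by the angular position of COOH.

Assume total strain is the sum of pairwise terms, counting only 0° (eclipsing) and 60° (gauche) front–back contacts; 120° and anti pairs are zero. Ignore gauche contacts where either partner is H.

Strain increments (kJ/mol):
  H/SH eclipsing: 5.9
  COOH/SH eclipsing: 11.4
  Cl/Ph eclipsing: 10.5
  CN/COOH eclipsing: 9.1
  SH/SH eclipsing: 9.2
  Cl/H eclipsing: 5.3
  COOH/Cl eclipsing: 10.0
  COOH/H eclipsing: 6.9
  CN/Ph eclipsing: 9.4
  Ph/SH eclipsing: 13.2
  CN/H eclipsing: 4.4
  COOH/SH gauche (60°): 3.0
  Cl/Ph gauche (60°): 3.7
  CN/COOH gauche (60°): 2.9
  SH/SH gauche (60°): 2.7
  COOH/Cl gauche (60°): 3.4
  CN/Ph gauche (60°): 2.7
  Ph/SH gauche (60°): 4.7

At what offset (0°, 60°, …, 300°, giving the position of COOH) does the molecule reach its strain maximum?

COOH at 0° is eclipsed. Cl at 0° is eclipsed with COOH at 0° (10.0); CN at 120° is eclipsed with H at 120° (4.4); SH at 240° is eclipsed with Ph at 240° (13.2). Total 27.6 kJ/mol.
COOH at 60° is staggered. Cl at 0° is gauche with COOH at 60° (3.4); Cl at 0° is gauche with Ph at 300° (3.7); CN at 120° is gauche with COOH at 60° (2.9); SH at 240° is gauche with Ph at 300° (4.7). Total 14.7 kJ/mol.
COOH at 120° is eclipsed. Cl at 0° is eclipsed with Ph at 0° (10.5); CN at 120° is eclipsed with COOH at 120° (9.1); SH at 240° is eclipsed with H at 240° (5.9). Total 25.5 kJ/mol.
COOH at 180° is staggered. Cl at 0° is gauche with Ph at 60° (3.7); CN at 120° is gauche with COOH at 180° (2.9); CN at 120° is gauche with Ph at 60° (2.7); SH at 240° is gauche with COOH at 180° (3.0). Total 12.3 kJ/mol.
COOH at 240° is eclipsed. Cl at 0° is eclipsed with H at 0° (5.3); CN at 120° is eclipsed with Ph at 120° (9.4); SH at 240° is eclipsed with COOH at 240° (11.4). Total 26.1 kJ/mol.
COOH at 300° is staggered. Cl at 0° is gauche with COOH at 300° (3.4); CN at 120° is gauche with Ph at 180° (2.7); SH at 240° is gauche with COOH at 300° (3.0); SH at 240° is gauche with Ph at 180° (4.7). Total 13.8 kJ/mol.
The maximum (27.6 kJ/mol) occurs with COOH at 0°.

0°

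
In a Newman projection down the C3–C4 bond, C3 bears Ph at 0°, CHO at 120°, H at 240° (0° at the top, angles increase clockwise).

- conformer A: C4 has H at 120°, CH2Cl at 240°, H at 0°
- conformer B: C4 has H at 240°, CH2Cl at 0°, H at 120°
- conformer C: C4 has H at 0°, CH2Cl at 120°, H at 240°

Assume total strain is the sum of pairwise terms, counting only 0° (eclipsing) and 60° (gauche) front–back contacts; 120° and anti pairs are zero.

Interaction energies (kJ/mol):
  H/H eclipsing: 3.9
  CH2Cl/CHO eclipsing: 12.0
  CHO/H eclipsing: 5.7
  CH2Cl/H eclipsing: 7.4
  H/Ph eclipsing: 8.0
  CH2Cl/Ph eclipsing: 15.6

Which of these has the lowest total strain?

A (eclipsed): Ph–H eclipsed, CHO–H eclipsed, H–CH2Cl eclipsed; 8.0 + 5.7 + 7.4 = 21.1 kJ/mol.
B (eclipsed): Ph–CH2Cl eclipsed, CHO–H eclipsed, H–H eclipsed; 15.6 + 5.7 + 3.9 = 25.2 kJ/mol.
C (eclipsed): Ph–H eclipsed, CHO–CH2Cl eclipsed, H–H eclipsed; 8.0 + 12.0 + 3.9 = 23.9 kJ/mol.
A has the lowest total (21.1 kJ/mol).

A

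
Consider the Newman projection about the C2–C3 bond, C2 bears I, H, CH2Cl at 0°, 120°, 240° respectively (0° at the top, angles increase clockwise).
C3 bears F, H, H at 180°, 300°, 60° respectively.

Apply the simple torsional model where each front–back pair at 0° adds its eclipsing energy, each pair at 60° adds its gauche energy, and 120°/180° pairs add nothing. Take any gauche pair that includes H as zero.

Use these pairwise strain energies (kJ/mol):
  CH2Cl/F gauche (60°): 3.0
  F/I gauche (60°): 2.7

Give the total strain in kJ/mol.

This conformer is staggered. CH2Cl at 240° is gauche with F at 180° (3.0). Total 3.0 kJ/mol.

3.0 kJ/mol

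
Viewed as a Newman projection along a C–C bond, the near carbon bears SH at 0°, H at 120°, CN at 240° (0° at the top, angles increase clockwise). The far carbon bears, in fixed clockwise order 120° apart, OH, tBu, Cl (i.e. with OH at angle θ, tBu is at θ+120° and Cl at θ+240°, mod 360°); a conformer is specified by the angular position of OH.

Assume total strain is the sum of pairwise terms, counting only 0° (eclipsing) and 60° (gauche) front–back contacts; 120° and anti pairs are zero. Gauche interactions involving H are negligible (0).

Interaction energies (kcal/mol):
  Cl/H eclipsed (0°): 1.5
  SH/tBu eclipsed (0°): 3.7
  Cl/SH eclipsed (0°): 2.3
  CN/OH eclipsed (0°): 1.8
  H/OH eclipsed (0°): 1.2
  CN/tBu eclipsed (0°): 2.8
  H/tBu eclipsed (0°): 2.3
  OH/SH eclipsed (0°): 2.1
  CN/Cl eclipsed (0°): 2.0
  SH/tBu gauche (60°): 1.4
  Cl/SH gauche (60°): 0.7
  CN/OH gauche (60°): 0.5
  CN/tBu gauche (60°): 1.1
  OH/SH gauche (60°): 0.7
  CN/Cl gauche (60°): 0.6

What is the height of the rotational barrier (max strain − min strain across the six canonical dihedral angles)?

OH at 0° (eclipsed): SH–OH eclipsed, H–tBu eclipsed, CN–Cl eclipsed; 2.1 + 2.3 + 2.0 = 6.4 kcal/mol.
OH at 60° (staggered): SH–OH gauche, SH–Cl gauche, CN–tBu gauche, CN–Cl gauche; 0.7 + 0.7 + 1.1 + 0.6 = 3.1 kcal/mol.
OH at 120° (eclipsed): SH–Cl eclipsed, H–OH eclipsed, CN–tBu eclipsed; 2.3 + 1.2 + 2.8 = 6.3 kcal/mol.
OH at 180° (staggered): SH–tBu gauche, SH–Cl gauche, CN–OH gauche, CN–tBu gauche; 1.4 + 0.7 + 0.5 + 1.1 = 3.7 kcal/mol.
OH at 240° (eclipsed): SH–tBu eclipsed, H–Cl eclipsed, CN–OH eclipsed; 3.7 + 1.5 + 1.8 = 7.0 kcal/mol.
OH at 300° (staggered): SH–OH gauche, SH–tBu gauche, CN–OH gauche, CN–Cl gauche; 0.7 + 1.4 + 0.5 + 0.6 = 3.2 kcal/mol.
Max at 240° (7.0 kcal/mol), min at 60° (3.1 kcal/mol); barrier = 3.9 kcal/mol.

3.9 kcal/mol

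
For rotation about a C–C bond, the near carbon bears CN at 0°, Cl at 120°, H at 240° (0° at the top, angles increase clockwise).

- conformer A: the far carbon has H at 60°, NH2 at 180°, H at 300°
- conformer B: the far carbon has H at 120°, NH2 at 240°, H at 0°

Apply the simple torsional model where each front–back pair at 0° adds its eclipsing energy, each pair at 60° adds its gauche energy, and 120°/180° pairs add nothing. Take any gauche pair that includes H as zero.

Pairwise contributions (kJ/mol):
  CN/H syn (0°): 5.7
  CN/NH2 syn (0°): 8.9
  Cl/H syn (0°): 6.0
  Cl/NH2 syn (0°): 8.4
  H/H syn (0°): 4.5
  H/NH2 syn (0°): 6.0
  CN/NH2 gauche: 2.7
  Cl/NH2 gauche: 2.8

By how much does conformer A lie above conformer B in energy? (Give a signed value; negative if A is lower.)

A (staggered): Cl–NH2 gauche; 2.8 = 2.8 kJ/mol.
B (eclipsed): CN–H eclipsed, Cl–H eclipsed, H–NH2 eclipsed; 5.7 + 6.0 + 6.0 = 17.7 kJ/mol.
E(A) − E(B) = 2.8 − 17.7 = -14.9 kJ/mol.

-14.9 kJ/mol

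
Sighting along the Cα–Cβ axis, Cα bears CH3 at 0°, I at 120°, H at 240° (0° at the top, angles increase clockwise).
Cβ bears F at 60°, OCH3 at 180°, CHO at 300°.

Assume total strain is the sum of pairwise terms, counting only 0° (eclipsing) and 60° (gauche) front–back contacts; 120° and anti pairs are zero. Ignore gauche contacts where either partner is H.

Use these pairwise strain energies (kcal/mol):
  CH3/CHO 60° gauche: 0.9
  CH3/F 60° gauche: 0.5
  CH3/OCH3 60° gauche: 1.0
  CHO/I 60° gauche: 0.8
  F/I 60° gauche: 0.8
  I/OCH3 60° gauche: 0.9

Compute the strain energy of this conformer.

This conformer (staggered): CH3–F gauche, CH3–CHO gauche, I–F gauche, I–OCH3 gauche; 0.5 + 0.9 + 0.8 + 0.9 = 3.1 kcal/mol.

3.1 kcal/mol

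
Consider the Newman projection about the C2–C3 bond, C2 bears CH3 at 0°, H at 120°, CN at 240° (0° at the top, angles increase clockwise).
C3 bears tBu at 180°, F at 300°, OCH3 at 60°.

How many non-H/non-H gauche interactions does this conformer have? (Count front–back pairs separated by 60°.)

4

Non-H gauche pairs: CH3(0°)/F(300°); CH3(0°)/OCH3(60°); CN(240°)/tBu(180°); CN(240°)/F(300°) — 4 interactions.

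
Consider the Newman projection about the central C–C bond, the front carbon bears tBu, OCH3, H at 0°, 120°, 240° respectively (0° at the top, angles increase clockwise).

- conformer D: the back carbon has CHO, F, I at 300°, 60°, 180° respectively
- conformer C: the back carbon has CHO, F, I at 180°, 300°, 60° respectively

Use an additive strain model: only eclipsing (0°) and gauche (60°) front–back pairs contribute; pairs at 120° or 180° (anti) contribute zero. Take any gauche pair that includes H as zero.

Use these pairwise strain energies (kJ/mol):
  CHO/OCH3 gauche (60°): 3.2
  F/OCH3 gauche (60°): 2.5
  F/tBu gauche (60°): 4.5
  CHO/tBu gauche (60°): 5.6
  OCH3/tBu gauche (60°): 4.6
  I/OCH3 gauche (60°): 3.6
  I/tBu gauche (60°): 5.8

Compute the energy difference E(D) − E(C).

D (staggered): tBu–CHO gauche, tBu–F gauche, OCH3–F gauche, OCH3–I gauche; 5.6 + 4.5 + 2.5 + 3.6 = 16.2 kJ/mol.
C (staggered): tBu–F gauche, tBu–I gauche, OCH3–CHO gauche, OCH3–I gauche; 4.5 + 5.8 + 3.2 + 3.6 = 17.1 kJ/mol.
E(D) − E(C) = 16.2 − 17.1 = -0.9 kJ/mol.

-0.9 kJ/mol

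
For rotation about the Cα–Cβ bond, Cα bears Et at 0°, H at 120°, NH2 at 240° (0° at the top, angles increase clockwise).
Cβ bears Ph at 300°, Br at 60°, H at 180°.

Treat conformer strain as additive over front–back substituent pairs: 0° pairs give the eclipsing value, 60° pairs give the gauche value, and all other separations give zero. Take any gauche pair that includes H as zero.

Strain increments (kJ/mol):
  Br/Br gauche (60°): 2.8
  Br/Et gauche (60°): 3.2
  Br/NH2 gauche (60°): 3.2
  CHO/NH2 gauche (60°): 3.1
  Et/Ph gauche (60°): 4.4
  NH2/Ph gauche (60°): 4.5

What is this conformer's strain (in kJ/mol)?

12.1 kJ/mol

This conformer is staggered. Et at 0° is gauche with Ph at 300° (4.4); Et at 0° is gauche with Br at 60° (3.2); NH2 at 240° is gauche with Ph at 300° (4.5). Total 12.1 kJ/mol.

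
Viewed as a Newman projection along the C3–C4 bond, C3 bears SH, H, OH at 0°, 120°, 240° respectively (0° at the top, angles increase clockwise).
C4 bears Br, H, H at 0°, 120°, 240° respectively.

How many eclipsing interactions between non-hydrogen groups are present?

1

Non-H eclipsing pairs: SH(0°)/Br(0°) — 1 interaction.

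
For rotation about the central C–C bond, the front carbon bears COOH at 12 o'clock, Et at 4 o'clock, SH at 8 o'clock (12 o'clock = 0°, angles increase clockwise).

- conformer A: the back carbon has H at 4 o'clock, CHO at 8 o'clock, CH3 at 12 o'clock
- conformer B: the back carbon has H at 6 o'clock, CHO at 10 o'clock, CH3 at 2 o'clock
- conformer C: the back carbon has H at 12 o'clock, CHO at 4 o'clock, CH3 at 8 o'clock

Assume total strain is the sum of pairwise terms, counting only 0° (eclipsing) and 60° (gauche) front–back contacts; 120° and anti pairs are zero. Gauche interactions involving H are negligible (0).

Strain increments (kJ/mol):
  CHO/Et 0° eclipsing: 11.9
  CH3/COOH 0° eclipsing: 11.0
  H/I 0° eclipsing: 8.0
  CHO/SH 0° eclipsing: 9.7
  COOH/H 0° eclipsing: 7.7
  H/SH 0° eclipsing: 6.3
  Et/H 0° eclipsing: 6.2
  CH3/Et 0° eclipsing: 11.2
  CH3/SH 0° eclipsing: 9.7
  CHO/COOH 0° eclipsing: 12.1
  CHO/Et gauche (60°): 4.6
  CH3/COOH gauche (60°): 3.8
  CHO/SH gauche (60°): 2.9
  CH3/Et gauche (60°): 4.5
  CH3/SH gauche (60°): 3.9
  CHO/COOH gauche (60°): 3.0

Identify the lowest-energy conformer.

A (eclipsed): COOH(0°)/CH3(0°) eclipsed 11.0; Et(120°)/H(120°) eclipsed 6.2; SH(240°)/CHO(240°) eclipsed 9.7 → 26.9 kJ/mol.
B (staggered): COOH(0°)/CHO(300°) gauche 3.0; COOH(0°)/CH3(60°) gauche 3.8; Et(120°)/CH3(60°) gauche 4.5; SH(240°)/CHO(300°) gauche 2.9 → 14.2 kJ/mol.
C (eclipsed): COOH(0°)/H(0°) eclipsed 7.7; Et(120°)/CHO(120°) eclipsed 11.9; SH(240°)/CH3(240°) eclipsed 9.7 → 29.3 kJ/mol.
B has the lowest total (14.2 kJ/mol).

B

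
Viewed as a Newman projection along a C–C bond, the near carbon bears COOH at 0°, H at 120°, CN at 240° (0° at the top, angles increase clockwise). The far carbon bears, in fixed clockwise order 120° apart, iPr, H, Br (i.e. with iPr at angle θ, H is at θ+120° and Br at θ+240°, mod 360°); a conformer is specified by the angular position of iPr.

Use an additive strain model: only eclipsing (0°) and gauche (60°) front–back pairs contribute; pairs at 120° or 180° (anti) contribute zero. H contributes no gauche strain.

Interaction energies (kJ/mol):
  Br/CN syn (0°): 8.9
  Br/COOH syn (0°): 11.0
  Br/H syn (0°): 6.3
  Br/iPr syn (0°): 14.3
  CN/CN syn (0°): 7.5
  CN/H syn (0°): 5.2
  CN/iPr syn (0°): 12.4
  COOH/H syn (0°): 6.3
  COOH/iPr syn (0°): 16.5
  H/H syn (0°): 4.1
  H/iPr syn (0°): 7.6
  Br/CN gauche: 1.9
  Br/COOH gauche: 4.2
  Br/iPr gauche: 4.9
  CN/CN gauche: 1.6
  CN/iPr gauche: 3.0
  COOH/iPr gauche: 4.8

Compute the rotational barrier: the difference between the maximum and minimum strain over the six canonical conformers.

22.3 kJ/mol

iPr at 0° (eclipsed): COOH(0°)/iPr(0°) eclipsed 16.5; H(120°)/H(120°) eclipsed 4.1; CN(240°)/Br(240°) eclipsed 8.9 → 29.5 kJ/mol.
iPr at 60° (staggered): COOH(0°)/iPr(60°) gauche 4.8; COOH(0°)/Br(300°) gauche 4.2; CN(240°)/Br(300°) gauche 1.9 → 10.9 kJ/mol.
iPr at 120° (eclipsed): COOH(0°)/Br(0°) eclipsed 11.0; H(120°)/iPr(120°) eclipsed 7.6; CN(240°)/H(240°) eclipsed 5.2 → 23.8 kJ/mol.
iPr at 180° (staggered): COOH(0°)/Br(60°) gauche 4.2; CN(240°)/iPr(180°) gauche 3.0 → 7.2 kJ/mol.
iPr at 240° (eclipsed): COOH(0°)/H(0°) eclipsed 6.3; H(120°)/Br(120°) eclipsed 6.3; CN(240°)/iPr(240°) eclipsed 12.4 → 25.0 kJ/mol.
iPr at 300° (staggered): COOH(0°)/iPr(300°) gauche 4.8; CN(240°)/iPr(300°) gauche 3.0; CN(240°)/Br(180°) gauche 1.9 → 9.7 kJ/mol.
Max at 0° (29.5 kJ/mol), min at 180° (7.2 kJ/mol); barrier = 22.3 kJ/mol.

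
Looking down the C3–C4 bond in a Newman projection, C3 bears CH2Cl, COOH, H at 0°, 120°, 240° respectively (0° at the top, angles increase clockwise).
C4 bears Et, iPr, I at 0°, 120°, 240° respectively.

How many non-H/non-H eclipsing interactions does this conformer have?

Non-H eclipsing pairs: CH2Cl(0°)/Et(0°); COOH(120°)/iPr(120°) — 2 interactions.

2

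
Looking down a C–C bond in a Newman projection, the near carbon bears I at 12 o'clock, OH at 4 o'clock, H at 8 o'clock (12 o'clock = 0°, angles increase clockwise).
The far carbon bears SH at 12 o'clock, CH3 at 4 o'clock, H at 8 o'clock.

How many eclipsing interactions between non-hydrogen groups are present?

2

Non-H eclipsing pairs: I(0°)/SH(0°); OH(120°)/CH3(120°) — 2 interactions.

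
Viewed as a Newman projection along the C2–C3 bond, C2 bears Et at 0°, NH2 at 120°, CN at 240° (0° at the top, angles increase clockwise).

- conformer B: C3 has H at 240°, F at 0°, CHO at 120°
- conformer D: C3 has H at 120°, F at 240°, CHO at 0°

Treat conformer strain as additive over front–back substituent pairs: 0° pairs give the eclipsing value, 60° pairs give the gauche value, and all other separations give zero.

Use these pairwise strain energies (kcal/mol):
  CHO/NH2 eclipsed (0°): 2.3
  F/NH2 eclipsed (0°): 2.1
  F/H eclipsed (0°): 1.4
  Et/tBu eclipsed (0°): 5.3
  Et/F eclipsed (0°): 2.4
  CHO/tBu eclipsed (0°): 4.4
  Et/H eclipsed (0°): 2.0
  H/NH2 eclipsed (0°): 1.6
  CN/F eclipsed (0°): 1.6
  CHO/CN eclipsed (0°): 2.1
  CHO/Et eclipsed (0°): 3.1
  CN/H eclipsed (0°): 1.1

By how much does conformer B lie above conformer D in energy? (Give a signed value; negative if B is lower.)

B (eclipsed): Et–F eclipsed, NH2–CHO eclipsed, CN–H eclipsed; 2.4 + 2.3 + 1.1 = 5.8 kcal/mol.
D (eclipsed): Et–CHO eclipsed, NH2–H eclipsed, CN–F eclipsed; 3.1 + 1.6 + 1.6 = 6.3 kcal/mol.
E(B) − E(D) = 5.8 − 6.3 = -0.5 kcal/mol.

-0.5 kcal/mol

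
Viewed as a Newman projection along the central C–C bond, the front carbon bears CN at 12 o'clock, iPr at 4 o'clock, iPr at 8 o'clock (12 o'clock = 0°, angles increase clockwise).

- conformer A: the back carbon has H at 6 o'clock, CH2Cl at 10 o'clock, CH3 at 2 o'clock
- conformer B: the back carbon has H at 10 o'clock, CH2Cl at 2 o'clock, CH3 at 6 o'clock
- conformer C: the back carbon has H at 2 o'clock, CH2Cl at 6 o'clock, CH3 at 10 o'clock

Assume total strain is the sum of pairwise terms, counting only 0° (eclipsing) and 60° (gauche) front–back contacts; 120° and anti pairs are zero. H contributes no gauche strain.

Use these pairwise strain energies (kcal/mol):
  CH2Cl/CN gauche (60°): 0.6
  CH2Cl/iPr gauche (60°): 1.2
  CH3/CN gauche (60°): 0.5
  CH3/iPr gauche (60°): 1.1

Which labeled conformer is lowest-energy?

A

A (staggered): CN(0°)/CH2Cl(300°) gauche 0.6; CN(0°)/CH3(60°) gauche 0.5; iPr(120°)/CH3(60°) gauche 1.1; iPr(240°)/CH2Cl(300°) gauche 1.2 → 3.4 kcal/mol.
B (staggered): CN(0°)/CH2Cl(60°) gauche 0.6; iPr(120°)/CH2Cl(60°) gauche 1.2; iPr(120°)/CH3(180°) gauche 1.1; iPr(240°)/CH3(180°) gauche 1.1 → 4.0 kcal/mol.
C (staggered): CN(0°)/CH3(300°) gauche 0.5; iPr(120°)/CH2Cl(180°) gauche 1.2; iPr(240°)/CH2Cl(180°) gauche 1.2; iPr(240°)/CH3(300°) gauche 1.1 → 4.0 kcal/mol.
A has the lowest total (3.4 kcal/mol).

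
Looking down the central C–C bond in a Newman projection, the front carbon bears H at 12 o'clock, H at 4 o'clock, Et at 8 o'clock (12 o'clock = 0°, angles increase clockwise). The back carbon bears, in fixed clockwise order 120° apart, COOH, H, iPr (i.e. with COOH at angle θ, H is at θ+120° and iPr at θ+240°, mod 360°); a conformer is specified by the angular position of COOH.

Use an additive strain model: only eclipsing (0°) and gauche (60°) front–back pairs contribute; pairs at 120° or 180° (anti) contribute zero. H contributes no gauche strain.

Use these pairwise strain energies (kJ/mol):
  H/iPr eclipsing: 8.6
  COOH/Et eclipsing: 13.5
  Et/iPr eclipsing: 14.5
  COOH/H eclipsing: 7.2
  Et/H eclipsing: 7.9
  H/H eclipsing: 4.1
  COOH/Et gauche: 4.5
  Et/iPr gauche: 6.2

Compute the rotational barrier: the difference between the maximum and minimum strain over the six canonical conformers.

COOH at 0° (eclipsed): H–COOH eclipsed, H–H eclipsed, Et–iPr eclipsed; 7.2 + 4.1 + 14.5 = 25.8 kJ/mol.
COOH at 60° (staggered): Et–iPr gauche; 6.2 = 6.2 kJ/mol.
COOH at 120° (eclipsed): H–iPr eclipsed, H–COOH eclipsed, Et–H eclipsed; 8.6 + 7.2 + 7.9 = 23.7 kJ/mol.
COOH at 180° (staggered): Et–COOH gauche; 4.5 = 4.5 kJ/mol.
COOH at 240° (eclipsed): H–H eclipsed, H–iPr eclipsed, Et–COOH eclipsed; 4.1 + 8.6 + 13.5 = 26.2 kJ/mol.
COOH at 300° (staggered): Et–COOH gauche, Et–iPr gauche; 4.5 + 6.2 = 10.7 kJ/mol.
Max at 240° (26.2 kJ/mol), min at 180° (4.5 kJ/mol); barrier = 21.7 kJ/mol.

21.7 kJ/mol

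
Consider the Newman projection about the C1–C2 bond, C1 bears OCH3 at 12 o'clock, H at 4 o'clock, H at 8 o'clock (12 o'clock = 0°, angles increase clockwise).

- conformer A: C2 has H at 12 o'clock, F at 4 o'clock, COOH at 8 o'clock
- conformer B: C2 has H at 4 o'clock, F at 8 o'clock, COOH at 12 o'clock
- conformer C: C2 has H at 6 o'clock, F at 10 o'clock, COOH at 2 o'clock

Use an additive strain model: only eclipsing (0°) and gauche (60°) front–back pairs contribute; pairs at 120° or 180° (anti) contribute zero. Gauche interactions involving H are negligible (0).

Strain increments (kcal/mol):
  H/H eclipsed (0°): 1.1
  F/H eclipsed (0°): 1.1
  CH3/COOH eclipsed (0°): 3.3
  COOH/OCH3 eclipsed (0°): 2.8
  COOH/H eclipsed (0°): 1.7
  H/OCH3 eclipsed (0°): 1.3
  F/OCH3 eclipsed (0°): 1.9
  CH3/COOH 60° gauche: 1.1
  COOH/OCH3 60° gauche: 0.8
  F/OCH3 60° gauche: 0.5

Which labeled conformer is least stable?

B

A (eclipsed): OCH3–H eclipsed, H–F eclipsed, H–COOH eclipsed; 1.3 + 1.1 + 1.7 = 4.1 kcal/mol.
B (eclipsed): OCH3–COOH eclipsed, H–H eclipsed, H–F eclipsed; 2.8 + 1.1 + 1.1 = 5.0 kcal/mol.
C (staggered): OCH3–F gauche, OCH3–COOH gauche; 0.5 + 0.8 = 1.3 kcal/mol.
B has the highest total (5.0 kcal/mol).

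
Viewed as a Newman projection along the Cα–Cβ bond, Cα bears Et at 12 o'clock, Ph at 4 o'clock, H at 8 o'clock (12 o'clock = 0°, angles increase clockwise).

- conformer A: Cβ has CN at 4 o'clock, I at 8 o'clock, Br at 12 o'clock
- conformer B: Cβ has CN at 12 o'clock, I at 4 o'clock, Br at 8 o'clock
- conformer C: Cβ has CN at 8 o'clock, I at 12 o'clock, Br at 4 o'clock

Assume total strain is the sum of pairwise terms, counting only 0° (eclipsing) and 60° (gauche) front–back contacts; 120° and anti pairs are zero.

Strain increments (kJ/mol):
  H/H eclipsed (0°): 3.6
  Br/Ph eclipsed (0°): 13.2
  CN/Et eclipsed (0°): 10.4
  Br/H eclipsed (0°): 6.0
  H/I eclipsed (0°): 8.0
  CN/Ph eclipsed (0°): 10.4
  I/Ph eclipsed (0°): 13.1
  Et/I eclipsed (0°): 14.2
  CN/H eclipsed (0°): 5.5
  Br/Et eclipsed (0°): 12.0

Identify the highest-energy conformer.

C

A (eclipsed): Et(0°)/Br(0°) eclipsed 12.0; Ph(120°)/CN(120°) eclipsed 10.4; H(240°)/I(240°) eclipsed 8.0 → 30.4 kJ/mol.
B (eclipsed): Et(0°)/CN(0°) eclipsed 10.4; Ph(120°)/I(120°) eclipsed 13.1; H(240°)/Br(240°) eclipsed 6.0 → 29.5 kJ/mol.
C (eclipsed): Et(0°)/I(0°) eclipsed 14.2; Ph(120°)/Br(120°) eclipsed 13.2; H(240°)/CN(240°) eclipsed 5.5 → 32.9 kJ/mol.
C has the highest total (32.9 kJ/mol).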